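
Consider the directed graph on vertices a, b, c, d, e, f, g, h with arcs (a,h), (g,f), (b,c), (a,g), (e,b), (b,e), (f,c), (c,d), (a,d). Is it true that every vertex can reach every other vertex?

No

There is no directed path from d to h, so the graph is not strongly connected.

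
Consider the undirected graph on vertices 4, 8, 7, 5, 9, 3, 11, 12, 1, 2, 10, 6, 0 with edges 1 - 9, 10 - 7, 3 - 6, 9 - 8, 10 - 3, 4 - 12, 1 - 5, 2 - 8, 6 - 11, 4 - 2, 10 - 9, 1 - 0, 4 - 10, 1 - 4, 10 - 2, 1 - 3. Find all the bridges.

0-1, 1-5, 10-7, 11-6, 12-4, 3-6

The edges on the cycle 10-9-8-2-10 are not bridges since each lies on that cycle.
But removing 0 - 1 disconnects 0 from 1; removing 5 - 1 disconnects 5 from 1; removing 6 - 11 disconnects 6 from 11; removing 12 - 4 disconnects 12 from 4 — these are bridges.
In total 6 edges are bridges.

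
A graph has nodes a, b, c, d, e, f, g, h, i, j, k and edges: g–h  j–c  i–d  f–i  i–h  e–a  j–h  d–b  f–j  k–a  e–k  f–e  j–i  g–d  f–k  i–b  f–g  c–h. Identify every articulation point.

f

Removing f increases the component count from 1 to 2, so f is a cut vertex.
By contrast removing j leaves 1 component; it is not a cut vertex. No other vertex is a cut vertex either.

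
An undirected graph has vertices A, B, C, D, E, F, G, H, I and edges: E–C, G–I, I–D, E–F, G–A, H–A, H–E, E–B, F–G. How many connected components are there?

Starting from A we can reach A, B, C, D, E, F, G, H, I. That is one component of size 9.
Total: 1 component.

1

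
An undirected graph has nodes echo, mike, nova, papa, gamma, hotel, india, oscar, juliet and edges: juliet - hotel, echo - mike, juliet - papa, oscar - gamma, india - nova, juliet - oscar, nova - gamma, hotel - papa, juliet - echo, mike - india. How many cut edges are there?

0

The edges on the cycle juliet-hotel-papa-juliet are not bridges since each lies on that cycle.
Every edge lies on some cycle, so there are no bridges.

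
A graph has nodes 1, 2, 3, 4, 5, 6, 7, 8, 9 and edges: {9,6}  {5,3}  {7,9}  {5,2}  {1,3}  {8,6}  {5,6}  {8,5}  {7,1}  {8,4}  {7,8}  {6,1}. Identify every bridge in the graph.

The edges on the cycle 8-5-3-1-6-8 are not bridges since each lies on that cycle.
But removing 8-4 disconnects 8 from 4; removing 5-2 disconnects 5 from 2 — these are bridges.

2-5, 4-8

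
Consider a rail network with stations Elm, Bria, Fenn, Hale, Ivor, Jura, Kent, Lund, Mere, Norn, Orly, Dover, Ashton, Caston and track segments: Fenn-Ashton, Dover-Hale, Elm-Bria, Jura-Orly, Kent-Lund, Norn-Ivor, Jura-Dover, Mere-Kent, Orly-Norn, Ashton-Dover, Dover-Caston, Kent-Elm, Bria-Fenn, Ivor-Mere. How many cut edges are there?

The edges on the cycle Jura-Orly-Norn-Ivor-Mere-Kent-Elm-Bria-Fenn-Ashton-Dover-Jura are not bridges since each lies on that cycle.
But removing Lund-Kent disconnects Lund from Kent; removing Dover-Hale disconnects Dover from Hale; removing Dover-Caston disconnects Dover from Caston — these are bridges.
That makes 3 bridges.

3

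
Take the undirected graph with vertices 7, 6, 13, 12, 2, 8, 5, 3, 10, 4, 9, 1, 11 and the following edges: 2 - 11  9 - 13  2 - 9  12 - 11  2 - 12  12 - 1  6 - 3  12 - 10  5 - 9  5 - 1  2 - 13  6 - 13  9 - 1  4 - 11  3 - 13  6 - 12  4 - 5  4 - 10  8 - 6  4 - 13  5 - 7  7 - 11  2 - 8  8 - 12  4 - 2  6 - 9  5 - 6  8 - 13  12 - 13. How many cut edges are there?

The edges on the cycle 4-5-7-11-4 are not bridges since each lies on that cycle.
Every edge lies on some cycle, so there are no bridges.

0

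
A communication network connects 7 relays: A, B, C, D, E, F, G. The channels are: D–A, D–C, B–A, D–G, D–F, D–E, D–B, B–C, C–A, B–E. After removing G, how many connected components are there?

1

With G gone, the remaining components are: {A, B, C, D, E, F}.
That is 1 component.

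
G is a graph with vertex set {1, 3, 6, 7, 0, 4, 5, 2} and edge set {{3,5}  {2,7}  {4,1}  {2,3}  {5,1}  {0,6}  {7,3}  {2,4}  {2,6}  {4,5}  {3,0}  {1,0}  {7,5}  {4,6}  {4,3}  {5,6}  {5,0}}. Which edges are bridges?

The edges on the cycle 2-7-5-4-2 are not bridges since each lies on that cycle.
Every edge lies on some cycle, so there are no bridges.

none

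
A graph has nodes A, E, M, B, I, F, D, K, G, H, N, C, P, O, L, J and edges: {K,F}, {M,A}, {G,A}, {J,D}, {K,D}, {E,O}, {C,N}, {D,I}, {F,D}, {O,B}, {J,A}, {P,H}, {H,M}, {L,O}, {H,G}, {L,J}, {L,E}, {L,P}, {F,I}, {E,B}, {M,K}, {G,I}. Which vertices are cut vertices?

L

Removing L increases the component count from 2 to 3, so L is a cut vertex.
By contrast removing N leaves 2 components; it is not a cut vertex. No other vertex is a cut vertex either.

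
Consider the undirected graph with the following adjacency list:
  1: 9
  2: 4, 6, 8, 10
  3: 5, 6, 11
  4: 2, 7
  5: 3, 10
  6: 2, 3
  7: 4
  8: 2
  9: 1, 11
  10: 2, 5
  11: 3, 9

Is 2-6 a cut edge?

No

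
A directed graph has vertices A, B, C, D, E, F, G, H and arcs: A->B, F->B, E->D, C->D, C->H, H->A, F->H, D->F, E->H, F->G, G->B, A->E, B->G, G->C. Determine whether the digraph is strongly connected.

From F we can reach every vertex (A, B, C, D, E, F, G, H), and every vertex can reach F (A, B, C, D, E, F, G, H). So the whole graph is one strongly connected component.

Yes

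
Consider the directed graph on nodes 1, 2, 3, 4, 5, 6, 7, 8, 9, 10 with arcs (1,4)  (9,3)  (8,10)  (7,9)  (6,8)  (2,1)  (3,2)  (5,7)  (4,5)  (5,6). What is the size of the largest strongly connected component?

7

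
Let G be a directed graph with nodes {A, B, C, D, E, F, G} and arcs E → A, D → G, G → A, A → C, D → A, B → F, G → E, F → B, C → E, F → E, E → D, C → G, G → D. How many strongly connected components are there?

2

{A, C, D, E, G} are all mutually reachable — one SCC of size 5.
{B, F} are all mutually reachable — one SCC of size 2.
That gives 2 strongly connected components.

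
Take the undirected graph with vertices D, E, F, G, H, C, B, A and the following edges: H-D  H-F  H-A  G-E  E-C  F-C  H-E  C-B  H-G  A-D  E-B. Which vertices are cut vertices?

H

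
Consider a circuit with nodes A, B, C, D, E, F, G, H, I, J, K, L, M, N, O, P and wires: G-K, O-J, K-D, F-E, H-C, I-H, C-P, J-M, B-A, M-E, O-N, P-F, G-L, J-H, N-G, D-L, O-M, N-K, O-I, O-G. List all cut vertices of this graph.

Removing O increases the component count from 2 to 3, so O is a cut vertex.
By contrast removing D leaves 2 components; it is not a cut vertex. No other vertex is a cut vertex either.

O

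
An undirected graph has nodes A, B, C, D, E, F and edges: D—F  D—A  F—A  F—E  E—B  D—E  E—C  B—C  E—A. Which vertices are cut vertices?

Removing E increases the component count from 1 to 2, so E is a cut vertex.
By contrast removing A leaves 1 component; it is not a cut vertex. No other vertex is a cut vertex either.

E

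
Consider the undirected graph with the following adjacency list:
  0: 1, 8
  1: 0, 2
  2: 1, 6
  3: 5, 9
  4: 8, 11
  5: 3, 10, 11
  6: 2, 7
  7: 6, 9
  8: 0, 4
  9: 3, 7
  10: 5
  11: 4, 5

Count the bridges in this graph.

1

The edges on the cycle 11-5-3-9-7-6-2-1-0-8-4-11 are not bridges since each lies on that cycle.
But removing 5-10 disconnects 5 from 10 — this is a bridge.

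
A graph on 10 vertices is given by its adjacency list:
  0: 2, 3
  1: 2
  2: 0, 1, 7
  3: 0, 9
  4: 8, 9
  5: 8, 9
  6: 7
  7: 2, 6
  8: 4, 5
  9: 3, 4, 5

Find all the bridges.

0-2, 0-3, 1-2, 2-7, 3-9, 6-7

The edges on the cycle 9-5-8-4-9 are not bridges since each lies on that cycle.
But removing 1-2 disconnects 1 from 2; removing 3-0 disconnects 3 from 0; removing 2-7 disconnects 2 from 7; removing 9-3 disconnects 9 from 3 — these are bridges.
In total 6 edges are bridges.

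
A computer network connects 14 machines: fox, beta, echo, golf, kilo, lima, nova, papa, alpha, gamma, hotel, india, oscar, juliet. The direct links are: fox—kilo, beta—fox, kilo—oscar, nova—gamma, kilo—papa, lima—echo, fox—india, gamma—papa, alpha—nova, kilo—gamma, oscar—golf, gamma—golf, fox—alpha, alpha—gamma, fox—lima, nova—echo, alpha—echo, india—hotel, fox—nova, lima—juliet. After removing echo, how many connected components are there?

With echo gone, the remaining components are: {fox, beta, golf, kilo, lima, nova, papa, alpha, gamma, hotel, india, oscar, juliet}.
That is 1 component.

1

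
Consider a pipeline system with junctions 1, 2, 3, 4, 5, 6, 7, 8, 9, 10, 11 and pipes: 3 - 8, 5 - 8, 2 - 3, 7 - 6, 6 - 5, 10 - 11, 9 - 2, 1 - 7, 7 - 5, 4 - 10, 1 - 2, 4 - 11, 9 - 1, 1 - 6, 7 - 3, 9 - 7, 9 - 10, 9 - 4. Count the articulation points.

1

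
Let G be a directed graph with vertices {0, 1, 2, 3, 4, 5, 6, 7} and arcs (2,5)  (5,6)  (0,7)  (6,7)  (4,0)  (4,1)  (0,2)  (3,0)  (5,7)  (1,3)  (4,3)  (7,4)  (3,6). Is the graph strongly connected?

Yes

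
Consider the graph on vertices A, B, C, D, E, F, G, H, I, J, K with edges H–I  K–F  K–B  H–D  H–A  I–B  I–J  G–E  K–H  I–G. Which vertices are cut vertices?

G, H, I, K

Removing G increases the component count from 2 to 3, so G is a cut vertex.
Removing H increases the component count from 2 to 4, so H is a cut vertex.
Removing I increases the component count from 2 to 4, so I is a cut vertex.
Likewise K is a cut vertex.
By contrast removing B leaves 2 components; it is not a cut vertex. No other vertex is a cut vertex either.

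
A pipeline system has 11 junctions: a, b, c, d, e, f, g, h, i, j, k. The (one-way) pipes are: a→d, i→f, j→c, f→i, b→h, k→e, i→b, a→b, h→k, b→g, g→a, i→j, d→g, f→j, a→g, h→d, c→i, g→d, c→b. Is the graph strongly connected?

No

There is no directed path from k to i, so the graph is not strongly connected.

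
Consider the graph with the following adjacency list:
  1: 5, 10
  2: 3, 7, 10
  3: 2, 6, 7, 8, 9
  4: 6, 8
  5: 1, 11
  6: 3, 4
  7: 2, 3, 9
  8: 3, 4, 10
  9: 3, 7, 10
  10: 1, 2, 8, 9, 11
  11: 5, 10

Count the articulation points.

1

Removing 10 increases the component count from 1 to 2, so 10 is a cut vertex.
By contrast removing 6 leaves 1 component; it is not a cut vertex. No other vertex is a cut vertex either.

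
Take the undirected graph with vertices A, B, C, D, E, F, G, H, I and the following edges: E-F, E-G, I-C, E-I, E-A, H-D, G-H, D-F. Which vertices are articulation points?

E, I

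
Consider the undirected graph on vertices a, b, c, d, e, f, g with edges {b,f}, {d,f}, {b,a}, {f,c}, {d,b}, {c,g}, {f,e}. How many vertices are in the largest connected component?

7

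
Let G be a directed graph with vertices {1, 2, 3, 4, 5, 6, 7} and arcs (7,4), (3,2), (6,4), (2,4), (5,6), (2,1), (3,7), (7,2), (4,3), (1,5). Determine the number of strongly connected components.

{1, 2, 3, 4, 5, 6, 7} are all mutually reachable — one SCC of size 7.
That gives 1 strongly connected component.

1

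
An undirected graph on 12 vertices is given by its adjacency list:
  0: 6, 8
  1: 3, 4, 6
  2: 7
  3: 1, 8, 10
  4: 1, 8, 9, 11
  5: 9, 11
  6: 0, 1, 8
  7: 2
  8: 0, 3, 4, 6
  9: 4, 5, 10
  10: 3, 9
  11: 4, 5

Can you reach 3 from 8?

From 8 we can reach 0, 1, 3, 4, 5, 6, 8, 9, 10, 11, which includes 3.

Yes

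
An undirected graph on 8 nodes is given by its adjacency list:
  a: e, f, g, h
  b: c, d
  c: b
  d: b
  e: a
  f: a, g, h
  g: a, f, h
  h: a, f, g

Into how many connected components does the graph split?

2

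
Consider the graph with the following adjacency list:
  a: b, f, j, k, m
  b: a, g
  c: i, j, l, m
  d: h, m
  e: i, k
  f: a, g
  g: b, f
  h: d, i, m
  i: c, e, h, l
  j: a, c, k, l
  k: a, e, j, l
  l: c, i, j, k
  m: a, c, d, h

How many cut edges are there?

0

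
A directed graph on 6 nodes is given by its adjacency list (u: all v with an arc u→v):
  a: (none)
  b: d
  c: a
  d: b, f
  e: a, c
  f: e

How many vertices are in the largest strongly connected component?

{b, d} are all mutually reachable — one SCC of size 2.
{e} is an SCC by itself.
{a} is an SCC by itself.
{f} is an SCC by itself.
{c} is an SCC by itself.
The largest has 2 vertices.

2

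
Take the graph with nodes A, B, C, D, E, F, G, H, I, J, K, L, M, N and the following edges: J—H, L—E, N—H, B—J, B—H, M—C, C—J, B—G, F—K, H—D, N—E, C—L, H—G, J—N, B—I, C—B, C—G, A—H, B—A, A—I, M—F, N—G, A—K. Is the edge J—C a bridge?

No

After removing J—C, the path J-B-C still connects them, so the edge is not a bridge.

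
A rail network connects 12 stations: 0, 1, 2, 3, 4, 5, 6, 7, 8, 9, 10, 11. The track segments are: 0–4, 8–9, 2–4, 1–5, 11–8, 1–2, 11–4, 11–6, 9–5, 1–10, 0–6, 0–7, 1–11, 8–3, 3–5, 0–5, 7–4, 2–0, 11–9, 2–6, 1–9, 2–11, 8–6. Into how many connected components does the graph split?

Starting from 0 we can reach 0, 1, 2, 3, 4, 5, 6, 7, 8, 9, 10, 11. That is one component of size 12.
Total: 1 component.

1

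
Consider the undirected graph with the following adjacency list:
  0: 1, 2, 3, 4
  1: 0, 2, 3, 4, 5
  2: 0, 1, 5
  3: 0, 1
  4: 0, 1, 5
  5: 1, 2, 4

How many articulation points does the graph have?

0

Removing 2, for instance, still leaves 1 component. No single vertex removal increases the component count — the graph has no articulation points.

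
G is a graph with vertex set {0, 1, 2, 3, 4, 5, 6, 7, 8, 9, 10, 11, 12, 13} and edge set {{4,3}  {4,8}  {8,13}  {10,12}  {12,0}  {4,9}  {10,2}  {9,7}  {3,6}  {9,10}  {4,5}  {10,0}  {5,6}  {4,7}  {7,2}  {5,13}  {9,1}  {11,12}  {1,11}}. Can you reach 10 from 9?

From 9 we can reach 0, 1, 2, 3, 4, 5, 6, 7, 8, 9, 10, 11, 12, 13, which includes 10.

Yes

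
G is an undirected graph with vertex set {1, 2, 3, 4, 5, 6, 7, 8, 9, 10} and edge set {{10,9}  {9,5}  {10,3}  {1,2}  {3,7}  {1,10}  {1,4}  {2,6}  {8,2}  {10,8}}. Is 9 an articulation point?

Deleting 9 raises the number of components from 1 to 2, so 9 is a cut vertex.

Yes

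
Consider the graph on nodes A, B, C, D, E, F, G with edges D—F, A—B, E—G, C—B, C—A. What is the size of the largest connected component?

Starting from D we can reach D, F. That is one component of size 2.
Starting from E we can reach E, G. That is one component of size 2.
Starting from A we can reach A, B, C. That is one component of size 3.
The largest has 3 vertices.

3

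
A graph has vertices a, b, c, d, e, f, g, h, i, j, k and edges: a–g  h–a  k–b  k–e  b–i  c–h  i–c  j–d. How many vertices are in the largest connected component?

8

f is isolated — a component by itself.
Starting from d we can reach d, j. That is one component of size 2.
Starting from a we can reach a, b, c, e, g, h, i, k. That is one component of size 8.
The largest has 8 vertices.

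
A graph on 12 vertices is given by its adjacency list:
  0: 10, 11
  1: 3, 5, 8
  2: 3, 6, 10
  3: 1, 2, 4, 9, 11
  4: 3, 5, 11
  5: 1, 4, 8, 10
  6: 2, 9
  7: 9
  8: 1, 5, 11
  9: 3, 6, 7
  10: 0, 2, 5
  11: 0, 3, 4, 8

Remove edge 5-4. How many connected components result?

5 and 4 are still connected via 5-8-11-4, so the component count stays at 1.

1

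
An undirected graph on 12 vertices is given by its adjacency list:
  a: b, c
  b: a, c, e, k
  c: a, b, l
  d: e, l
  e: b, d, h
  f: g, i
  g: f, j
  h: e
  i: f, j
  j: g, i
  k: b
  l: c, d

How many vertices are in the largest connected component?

8

Starting from f we can reach f, g, i, j. That is one component of size 4.
Starting from a we can reach a, b, c, d, e, h, k, l. That is one component of size 8.
The largest has 8 vertices.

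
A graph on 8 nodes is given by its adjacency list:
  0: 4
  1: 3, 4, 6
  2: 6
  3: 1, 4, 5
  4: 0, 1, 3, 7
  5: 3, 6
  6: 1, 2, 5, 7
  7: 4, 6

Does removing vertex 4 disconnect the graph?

Yes

Deleting 4 raises the number of components from 1 to 2, so 4 is a cut vertex.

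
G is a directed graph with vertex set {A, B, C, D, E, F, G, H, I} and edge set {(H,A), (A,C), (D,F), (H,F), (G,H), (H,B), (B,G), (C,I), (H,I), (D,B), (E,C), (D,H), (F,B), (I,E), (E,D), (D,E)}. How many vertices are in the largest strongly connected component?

{A, B, C, D, E, F, G, H, I} are all mutually reachable — one SCC of size 9.
The largest has 9 vertices.

9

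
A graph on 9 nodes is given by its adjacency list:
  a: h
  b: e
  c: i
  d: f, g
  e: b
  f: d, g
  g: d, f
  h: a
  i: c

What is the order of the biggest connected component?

3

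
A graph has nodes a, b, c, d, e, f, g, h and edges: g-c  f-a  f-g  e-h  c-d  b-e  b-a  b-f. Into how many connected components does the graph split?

1

Starting from a we can reach a, b, c, d, e, f, g, h. That is one component of size 8.
Total: 1 component.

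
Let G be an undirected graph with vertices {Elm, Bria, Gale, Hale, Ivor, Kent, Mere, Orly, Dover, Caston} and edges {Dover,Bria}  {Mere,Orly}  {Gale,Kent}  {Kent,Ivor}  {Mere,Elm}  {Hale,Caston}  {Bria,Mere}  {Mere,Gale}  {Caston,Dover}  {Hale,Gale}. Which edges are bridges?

Elm-Mere, Gale-Kent, Ivor-Kent, Mere-Orly

The edges on the cycle Hale-Caston-Dover-Bria-Mere-Gale-Hale are not bridges since each lies on that cycle.
But removing Kent-Gale disconnects Kent from Gale; removing Mere-Elm disconnects Mere from Elm; removing Kent-Ivor disconnects Kent from Ivor; removing Mere-Orly disconnects Mere from Orly — these are bridges.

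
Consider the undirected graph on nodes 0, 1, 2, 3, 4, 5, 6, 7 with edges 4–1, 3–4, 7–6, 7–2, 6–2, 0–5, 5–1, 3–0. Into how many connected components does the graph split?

Starting from 2 we can reach 2, 6, 7. That is one component of size 3.
Starting from 0 we can reach 0, 1, 3, 4, 5. That is one component of size 5.
Total: 2 components.

2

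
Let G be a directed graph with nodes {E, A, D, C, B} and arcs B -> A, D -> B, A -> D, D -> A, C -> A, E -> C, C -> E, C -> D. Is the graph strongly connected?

There is no directed path from A to E, so the graph is not strongly connected.

No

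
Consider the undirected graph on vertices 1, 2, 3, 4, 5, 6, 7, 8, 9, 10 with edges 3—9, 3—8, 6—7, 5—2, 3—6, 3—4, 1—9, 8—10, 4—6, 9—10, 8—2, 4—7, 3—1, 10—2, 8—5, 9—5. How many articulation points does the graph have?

Removing 3 increases the component count from 1 to 2, so 3 is a cut vertex.
By contrast removing 10 leaves 1 component; it is not a cut vertex. No other vertex is a cut vertex either.

1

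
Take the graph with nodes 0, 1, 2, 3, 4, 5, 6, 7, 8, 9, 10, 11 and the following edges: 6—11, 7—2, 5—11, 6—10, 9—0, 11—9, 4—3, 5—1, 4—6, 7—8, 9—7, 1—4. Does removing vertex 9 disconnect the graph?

Yes

Deleting 9 raises the number of components from 1 to 3, so 9 is a cut vertex.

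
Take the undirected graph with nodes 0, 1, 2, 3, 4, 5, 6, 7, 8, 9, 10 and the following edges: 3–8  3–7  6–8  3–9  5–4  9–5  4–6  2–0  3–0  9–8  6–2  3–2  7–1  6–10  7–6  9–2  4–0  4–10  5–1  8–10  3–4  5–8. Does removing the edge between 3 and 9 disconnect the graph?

After removing 3–9, the path 3-8-9 still connects them, so the edge is not a bridge.

No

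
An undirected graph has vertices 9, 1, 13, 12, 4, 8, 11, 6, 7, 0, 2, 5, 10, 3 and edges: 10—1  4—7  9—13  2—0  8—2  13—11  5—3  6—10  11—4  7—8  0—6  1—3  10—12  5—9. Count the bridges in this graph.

1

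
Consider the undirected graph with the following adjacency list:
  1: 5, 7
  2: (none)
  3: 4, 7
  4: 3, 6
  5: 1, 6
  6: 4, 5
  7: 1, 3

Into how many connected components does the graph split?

2

2 is isolated — a component by itself.
Starting from 1 we can reach 1, 3, 4, 5, 6, 7. That is one component of size 6.
Total: 2 components.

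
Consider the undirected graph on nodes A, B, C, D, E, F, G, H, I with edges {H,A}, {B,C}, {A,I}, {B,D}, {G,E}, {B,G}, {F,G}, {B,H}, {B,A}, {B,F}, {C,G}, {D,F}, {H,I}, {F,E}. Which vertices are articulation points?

Removing B increases the component count from 1 to 2, so B is a cut vertex.
By contrast removing F leaves 1 component; it is not a cut vertex. No other vertex is a cut vertex either.

B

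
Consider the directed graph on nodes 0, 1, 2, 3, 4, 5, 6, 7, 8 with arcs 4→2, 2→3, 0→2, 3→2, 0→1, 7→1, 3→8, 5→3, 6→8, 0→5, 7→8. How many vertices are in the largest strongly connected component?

2

{2, 3} are all mutually reachable — one SCC of size 2.
{8} is an SCC by itself.
{0} is an SCC by itself.
{7} is an SCC by itself.
{5} is an SCC by itself.
(and 3 more singleton SCCs)
The largest has 2 vertices.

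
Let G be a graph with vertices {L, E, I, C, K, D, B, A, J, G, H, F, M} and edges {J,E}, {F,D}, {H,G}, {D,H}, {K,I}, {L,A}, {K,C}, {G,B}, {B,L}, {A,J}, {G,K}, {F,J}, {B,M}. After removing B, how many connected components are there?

2

With B gone, the remaining components are: {M}; {A, C, D, E, F, G, H, I, J, K, L}.
That is 2 components.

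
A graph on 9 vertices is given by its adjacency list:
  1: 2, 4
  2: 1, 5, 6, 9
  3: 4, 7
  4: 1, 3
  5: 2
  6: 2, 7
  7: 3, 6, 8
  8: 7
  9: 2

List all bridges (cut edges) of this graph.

2-5, 2-9, 7-8

The edges on the cycle 4-3-7-6-2-1-4 are not bridges since each lies on that cycle.
But removing 5-2 disconnects 5 from 2; removing 2-9 disconnects 2 from 9; removing 7-8 disconnects 7 from 8 — these are bridges.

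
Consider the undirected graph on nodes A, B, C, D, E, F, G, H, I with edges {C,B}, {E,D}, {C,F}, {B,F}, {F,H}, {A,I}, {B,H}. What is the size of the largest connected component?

4

G is isolated — a component by itself.
Starting from D we can reach D, E. That is one component of size 2.
Starting from A we can reach A, I. That is one component of size 2.
Starting from B we can reach B, C, F, H. That is one component of size 4.
The largest has 4 vertices.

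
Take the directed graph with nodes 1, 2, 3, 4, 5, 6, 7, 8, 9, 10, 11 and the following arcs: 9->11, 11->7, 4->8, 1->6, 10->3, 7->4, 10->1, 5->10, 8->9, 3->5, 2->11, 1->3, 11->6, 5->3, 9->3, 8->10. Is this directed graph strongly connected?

There is no directed path from 6 to 1, so the graph is not strongly connected.

No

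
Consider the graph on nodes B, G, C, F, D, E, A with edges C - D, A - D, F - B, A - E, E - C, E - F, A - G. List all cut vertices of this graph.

A, E, F

Removing A increases the component count from 1 to 2, so A is a cut vertex.
Removing E increases the component count from 1 to 2, so E is a cut vertex.
Removing F increases the component count from 1 to 2, so F is a cut vertex.
By contrast removing D leaves 1 component; it is not a cut vertex. No other vertex is a cut vertex either.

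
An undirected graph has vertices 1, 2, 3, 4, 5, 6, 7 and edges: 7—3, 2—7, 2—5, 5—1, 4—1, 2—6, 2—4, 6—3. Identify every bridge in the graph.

The edges on the cycle 2-6-3-7-2 are not bridges since each lies on that cycle.
Every edge lies on some cycle, so there are no bridges.

none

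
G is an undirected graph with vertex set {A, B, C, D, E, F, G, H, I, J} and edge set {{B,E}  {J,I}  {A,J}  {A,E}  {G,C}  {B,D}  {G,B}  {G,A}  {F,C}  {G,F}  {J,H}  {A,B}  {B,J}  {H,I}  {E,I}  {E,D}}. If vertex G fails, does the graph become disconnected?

Deleting G raises the number of components from 1 to 2, so G is a cut vertex.

Yes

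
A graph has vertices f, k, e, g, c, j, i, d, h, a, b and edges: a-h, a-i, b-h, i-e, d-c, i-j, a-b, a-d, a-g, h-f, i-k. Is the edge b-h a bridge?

No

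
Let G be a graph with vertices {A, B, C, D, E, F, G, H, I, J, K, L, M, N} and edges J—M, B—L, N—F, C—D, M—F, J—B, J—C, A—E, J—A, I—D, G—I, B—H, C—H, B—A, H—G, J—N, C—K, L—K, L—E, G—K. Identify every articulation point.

J

Removing J increases the component count from 1 to 2, so J is a cut vertex.
By contrast removing D leaves 1 component; it is not a cut vertex. No other vertex is a cut vertex either.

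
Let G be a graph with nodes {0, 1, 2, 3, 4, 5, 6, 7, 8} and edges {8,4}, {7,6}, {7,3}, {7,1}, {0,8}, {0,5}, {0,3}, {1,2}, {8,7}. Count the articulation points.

4

Removing 0 increases the component count from 1 to 2, so 0 is a cut vertex.
Removing 1 increases the component count from 1 to 2, so 1 is a cut vertex.
Removing 7 increases the component count from 1 to 3, so 7 is a cut vertex.
Likewise 8 is a cut vertex.
By contrast removing 3 leaves 1 component; it is not a cut vertex. No other vertex is a cut vertex either.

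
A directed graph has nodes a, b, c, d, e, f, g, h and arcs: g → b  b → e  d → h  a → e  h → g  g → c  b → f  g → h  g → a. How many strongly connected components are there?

{g, h} are all mutually reachable — one SCC of size 2.
{f} is an SCC by itself.
{a} is an SCC by itself.
{d} is an SCC by itself.
{e} is an SCC by itself.
(and 2 more singleton SCCs)
That gives 7 strongly connected components.

7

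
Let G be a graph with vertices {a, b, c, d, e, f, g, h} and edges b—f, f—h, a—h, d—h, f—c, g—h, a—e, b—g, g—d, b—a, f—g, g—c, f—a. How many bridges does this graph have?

1

The edges on the cycle b-f-a-b are not bridges since each lies on that cycle.
But removing a—e disconnects a from e — this is a bridge.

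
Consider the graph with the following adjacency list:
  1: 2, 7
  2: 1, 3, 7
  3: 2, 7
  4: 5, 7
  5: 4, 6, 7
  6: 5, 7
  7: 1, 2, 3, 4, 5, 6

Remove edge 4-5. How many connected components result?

1

4 and 5 are still connected via 4-7-5, so the component count stays at 1.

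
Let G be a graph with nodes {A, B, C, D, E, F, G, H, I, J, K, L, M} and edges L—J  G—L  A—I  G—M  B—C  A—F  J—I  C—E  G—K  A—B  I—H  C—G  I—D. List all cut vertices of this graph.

A, C, G, I

Removing A increases the component count from 1 to 2, so A is a cut vertex.
Removing C increases the component count from 1 to 2, so C is a cut vertex.
Removing G increases the component count from 1 to 3, so G is a cut vertex.
Likewise I is a cut vertex.
By contrast removing E leaves 1 component; it is not a cut vertex. No other vertex is a cut vertex either.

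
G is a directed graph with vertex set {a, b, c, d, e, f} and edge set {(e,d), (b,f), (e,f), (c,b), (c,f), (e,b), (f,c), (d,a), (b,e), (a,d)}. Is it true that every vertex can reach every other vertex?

No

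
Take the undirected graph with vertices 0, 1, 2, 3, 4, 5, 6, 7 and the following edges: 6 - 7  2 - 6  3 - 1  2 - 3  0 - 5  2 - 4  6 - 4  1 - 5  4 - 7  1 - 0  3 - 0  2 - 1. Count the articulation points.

1

Removing 2 increases the component count from 1 to 2, so 2 is a cut vertex.
By contrast removing 7 leaves 1 component; it is not a cut vertex. No other vertex is a cut vertex either.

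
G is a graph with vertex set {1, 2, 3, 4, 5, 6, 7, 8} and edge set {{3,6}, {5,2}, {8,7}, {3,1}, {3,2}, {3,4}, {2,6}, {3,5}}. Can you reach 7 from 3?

The component containing 3 is {1, 2, 3, 4, 5, 6}, and 7 is not in it.

No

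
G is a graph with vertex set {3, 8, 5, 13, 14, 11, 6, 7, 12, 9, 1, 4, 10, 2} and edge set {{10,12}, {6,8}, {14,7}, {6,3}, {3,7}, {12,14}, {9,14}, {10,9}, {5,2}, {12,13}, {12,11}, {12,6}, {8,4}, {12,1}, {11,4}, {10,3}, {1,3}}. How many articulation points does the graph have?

1

Removing 12 increases the component count from 2 to 3, so 12 is a cut vertex.
By contrast removing 1 leaves 2 components; it is not a cut vertex. No other vertex is a cut vertex either.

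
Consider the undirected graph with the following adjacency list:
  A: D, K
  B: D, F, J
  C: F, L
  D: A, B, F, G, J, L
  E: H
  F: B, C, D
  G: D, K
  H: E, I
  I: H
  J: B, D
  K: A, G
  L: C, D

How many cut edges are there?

2

The edges on the cycle D-J-B-D are not bridges since each lies on that cycle.
But removing H-I disconnects H from I; removing E-H disconnects E from H — these are bridges.
That makes 2 bridges.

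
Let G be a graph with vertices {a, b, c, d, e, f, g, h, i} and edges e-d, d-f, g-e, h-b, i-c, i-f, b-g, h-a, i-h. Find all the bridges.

a-h, c-i

The edges on the cycle i-h-b-g-e-d-f-i are not bridges since each lies on that cycle.
But removing i-c disconnects i from c; removing a-h disconnects a from h — these are bridges.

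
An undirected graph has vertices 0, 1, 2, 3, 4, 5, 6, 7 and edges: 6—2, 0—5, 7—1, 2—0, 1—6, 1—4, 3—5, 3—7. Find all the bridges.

1-4

The edges on the cycle 3-7-1-6-2-0-5-3 are not bridges since each lies on that cycle.
But removing 1—4 disconnects 1 from 4 — this is a bridge.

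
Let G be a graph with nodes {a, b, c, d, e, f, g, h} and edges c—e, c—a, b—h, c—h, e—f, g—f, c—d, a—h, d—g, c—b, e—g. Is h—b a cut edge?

No

After removing h—b, the path h-c-b still connects them, so the edge is not a bridge.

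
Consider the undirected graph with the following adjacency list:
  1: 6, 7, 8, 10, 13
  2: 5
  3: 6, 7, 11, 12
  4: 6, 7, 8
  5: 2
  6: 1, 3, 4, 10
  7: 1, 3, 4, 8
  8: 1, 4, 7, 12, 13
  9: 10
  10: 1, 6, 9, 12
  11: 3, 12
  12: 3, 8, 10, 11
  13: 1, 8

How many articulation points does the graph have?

1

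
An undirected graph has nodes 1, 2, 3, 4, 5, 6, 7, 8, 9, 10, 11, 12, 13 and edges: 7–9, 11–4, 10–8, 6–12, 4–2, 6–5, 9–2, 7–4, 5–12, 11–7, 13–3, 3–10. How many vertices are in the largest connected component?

1 is isolated — a component by itself.
Starting from 5 we can reach 5, 6, 12. That is one component of size 3.
Starting from 3 we can reach 3, 8, 10, 13. That is one component of size 4.
Starting from 2 we can reach 2, 4, 7, 9, 11. That is one component of size 5.
The largest has 5 vertices.

5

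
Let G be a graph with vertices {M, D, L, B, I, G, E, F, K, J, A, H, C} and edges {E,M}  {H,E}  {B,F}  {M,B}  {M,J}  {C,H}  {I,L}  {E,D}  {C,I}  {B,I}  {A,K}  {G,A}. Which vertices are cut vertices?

A, B, E, I, M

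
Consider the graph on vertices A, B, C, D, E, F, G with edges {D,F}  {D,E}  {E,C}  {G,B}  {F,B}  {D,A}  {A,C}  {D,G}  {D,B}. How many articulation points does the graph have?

1

Removing D increases the component count from 1 to 2, so D is a cut vertex.
By contrast removing C leaves 1 component; it is not a cut vertex. No other vertex is a cut vertex either.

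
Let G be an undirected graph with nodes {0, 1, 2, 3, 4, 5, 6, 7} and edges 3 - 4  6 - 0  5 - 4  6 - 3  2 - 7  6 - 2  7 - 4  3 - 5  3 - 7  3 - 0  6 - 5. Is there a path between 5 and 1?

The component containing 5 is {0, 2, 3, 4, 5, 6, 7}, and 1 is not in it.

No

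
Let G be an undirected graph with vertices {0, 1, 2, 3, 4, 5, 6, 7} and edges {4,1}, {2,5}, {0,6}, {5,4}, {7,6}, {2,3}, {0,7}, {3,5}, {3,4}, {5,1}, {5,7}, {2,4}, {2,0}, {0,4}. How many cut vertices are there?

0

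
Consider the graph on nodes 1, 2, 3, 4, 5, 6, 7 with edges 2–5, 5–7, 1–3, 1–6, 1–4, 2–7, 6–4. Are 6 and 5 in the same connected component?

No

The component containing 6 is {1, 3, 4, 6}, and 5 is not in it.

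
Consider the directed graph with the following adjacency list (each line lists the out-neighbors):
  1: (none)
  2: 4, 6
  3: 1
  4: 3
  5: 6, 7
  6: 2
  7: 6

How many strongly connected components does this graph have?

{2, 6} are all mutually reachable — one SCC of size 2.
{5} is an SCC by itself.
{4} is an SCC by itself.
{1} is an SCC by itself.
{7} is an SCC by itself.
(and 1 more singleton SCC)
That gives 6 strongly connected components.

6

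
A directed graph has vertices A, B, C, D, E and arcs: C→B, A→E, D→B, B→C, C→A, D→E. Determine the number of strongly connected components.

4

{B, C} are all mutually reachable — one SCC of size 2.
{A} is an SCC by itself.
{E} is an SCC by itself.
{D} is an SCC by itself.
That gives 4 strongly connected components.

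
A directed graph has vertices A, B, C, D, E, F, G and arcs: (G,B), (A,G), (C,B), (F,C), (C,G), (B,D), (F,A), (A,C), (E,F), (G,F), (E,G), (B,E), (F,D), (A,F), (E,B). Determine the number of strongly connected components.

2

{A, B, C, E, F, G} are all mutually reachable — one SCC of size 6.
{D} is an SCC by itself.
That gives 2 strongly connected components.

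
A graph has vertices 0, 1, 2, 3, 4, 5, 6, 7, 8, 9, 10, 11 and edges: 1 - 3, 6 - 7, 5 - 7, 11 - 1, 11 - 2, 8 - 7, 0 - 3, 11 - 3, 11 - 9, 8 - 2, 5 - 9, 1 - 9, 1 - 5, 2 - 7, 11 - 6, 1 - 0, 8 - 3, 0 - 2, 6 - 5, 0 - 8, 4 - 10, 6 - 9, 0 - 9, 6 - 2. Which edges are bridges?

The edges on the cycle 11-6-5-1-11 are not bridges since each lies on that cycle.
But removing 4 - 10 disconnects 4 from 10 — this is a bridge.

10-4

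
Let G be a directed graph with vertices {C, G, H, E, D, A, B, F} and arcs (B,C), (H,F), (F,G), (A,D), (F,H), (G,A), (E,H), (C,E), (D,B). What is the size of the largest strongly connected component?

8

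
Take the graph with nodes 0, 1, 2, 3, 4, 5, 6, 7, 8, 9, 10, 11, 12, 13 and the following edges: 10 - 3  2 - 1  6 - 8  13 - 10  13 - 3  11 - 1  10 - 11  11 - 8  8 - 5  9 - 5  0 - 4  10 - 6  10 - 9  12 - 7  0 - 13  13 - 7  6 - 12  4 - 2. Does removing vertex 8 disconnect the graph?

No

Deleting 8 leaves 1 component (was 1) (its neighbors 5, 6, 11 remain connected to each other), so 8 is not a cut vertex.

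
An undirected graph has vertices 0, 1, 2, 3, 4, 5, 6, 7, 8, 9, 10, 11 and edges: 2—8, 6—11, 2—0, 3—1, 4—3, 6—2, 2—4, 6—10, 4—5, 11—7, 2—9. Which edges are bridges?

0-2, 1-3, 10-6, 11-6, 11-7, 2-4, 2-6, 2-8, 2-9, 3-4, 4-5

removing 8—2 disconnects 8 from 2; removing 6—2 disconnects 6 from 2; removing 1—3 disconnects 1 from 3; removing 6—11 disconnects 6 from 11 — these are bridges.
In total 11 edges are bridges.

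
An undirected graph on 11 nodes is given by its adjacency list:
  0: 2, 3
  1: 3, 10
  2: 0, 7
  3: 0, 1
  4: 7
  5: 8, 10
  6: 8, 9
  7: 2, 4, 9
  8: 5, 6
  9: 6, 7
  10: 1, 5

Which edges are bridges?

4-7

The edges on the cycle 1-3-0-2-7-9-6-8-5-10-1 are not bridges since each lies on that cycle.
But removing 4-7 disconnects 4 from 7 — this is a bridge.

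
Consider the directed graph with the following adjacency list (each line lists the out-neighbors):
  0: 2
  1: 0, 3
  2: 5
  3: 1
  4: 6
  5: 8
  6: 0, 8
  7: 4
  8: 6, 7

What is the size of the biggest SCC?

7

{0, 2, 4, 5, 6, 7, 8} are all mutually reachable — one SCC of size 7.
{1, 3} are all mutually reachable — one SCC of size 2.
The largest has 7 vertices.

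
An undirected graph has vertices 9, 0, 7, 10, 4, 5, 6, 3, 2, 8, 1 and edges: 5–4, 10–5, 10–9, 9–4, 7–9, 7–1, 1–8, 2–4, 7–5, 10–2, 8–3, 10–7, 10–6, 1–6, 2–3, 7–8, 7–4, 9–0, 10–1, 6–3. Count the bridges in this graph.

1

The edges on the cycle 7-1-6-3-8-7 are not bridges since each lies on that cycle.
But removing 9–0 disconnects 9 from 0 — this is a bridge.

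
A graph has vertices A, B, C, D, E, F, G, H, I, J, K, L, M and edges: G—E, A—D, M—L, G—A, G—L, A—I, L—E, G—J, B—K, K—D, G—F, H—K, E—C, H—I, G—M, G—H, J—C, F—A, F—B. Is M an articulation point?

No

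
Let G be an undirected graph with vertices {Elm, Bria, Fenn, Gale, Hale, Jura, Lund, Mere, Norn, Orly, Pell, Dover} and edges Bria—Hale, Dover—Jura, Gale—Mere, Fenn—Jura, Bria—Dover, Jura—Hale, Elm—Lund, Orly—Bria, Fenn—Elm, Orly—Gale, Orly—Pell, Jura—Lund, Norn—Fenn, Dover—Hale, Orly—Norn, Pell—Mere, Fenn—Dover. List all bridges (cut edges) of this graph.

none

The edges on the cycle Fenn-Elm-Lund-Jura-Fenn are not bridges since each lies on that cycle.
Every edge lies on some cycle, so there are no bridges.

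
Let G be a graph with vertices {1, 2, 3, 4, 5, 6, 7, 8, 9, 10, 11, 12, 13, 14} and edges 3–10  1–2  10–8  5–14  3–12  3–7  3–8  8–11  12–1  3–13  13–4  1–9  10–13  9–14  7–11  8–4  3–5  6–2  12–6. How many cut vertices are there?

Removing 3 increases the component count from 1 to 2, so 3 is a cut vertex.
By contrast removing 1 leaves 1 component; it is not a cut vertex. No other vertex is a cut vertex either.

1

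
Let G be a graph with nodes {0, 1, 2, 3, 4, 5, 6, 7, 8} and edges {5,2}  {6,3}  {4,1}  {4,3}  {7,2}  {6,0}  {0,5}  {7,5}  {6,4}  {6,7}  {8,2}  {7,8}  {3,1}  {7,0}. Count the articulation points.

Removing 6 increases the component count from 1 to 2, so 6 is a cut vertex.
By contrast removing 7 leaves 1 component; it is not a cut vertex. No other vertex is a cut vertex either.

1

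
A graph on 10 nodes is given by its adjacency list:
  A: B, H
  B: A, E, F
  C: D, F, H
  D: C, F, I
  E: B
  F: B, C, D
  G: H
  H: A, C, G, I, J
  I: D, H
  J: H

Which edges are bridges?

The edges on the cycle C-H-I-D-F-C are not bridges since each lies on that cycle.
But removing B-E disconnects B from E; removing G-H disconnects G from H; removing J-H disconnects J from H — these are bridges.

B-E, G-H, H-J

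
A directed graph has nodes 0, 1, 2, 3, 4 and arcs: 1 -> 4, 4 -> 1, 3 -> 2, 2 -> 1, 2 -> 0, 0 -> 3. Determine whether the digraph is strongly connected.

There is no directed path from 4 to 3, so the graph is not strongly connected.

No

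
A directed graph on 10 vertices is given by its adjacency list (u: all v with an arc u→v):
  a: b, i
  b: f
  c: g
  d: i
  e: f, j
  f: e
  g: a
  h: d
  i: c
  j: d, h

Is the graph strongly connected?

From i we can reach every vertex (a, b, c, d, e, f, g, h, i, j), and every vertex can reach i (a, b, c, d, e, f, g, h, i, j). So the whole graph is one strongly connected component.

Yes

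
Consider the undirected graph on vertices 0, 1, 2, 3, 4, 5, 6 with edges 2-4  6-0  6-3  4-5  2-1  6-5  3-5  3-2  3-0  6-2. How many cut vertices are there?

Removing 2 increases the component count from 1 to 2, so 2 is a cut vertex.
By contrast removing 5 leaves 1 component; it is not a cut vertex. No other vertex is a cut vertex either.

1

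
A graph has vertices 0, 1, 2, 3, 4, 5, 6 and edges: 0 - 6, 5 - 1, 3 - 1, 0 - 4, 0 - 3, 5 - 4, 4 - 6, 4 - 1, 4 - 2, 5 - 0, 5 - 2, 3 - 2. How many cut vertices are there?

0

Removing 3, for instance, still leaves 1 component. No single vertex removal increases the component count — the graph has no articulation points.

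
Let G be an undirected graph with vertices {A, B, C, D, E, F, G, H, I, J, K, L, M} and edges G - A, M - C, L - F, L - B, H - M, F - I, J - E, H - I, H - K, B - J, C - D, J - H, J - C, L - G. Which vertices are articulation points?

Removing C increases the component count from 1 to 2, so C is a cut vertex.
Removing G increases the component count from 1 to 2, so G is a cut vertex.
Removing H increases the component count from 1 to 2, so H is a cut vertex.
Likewise J, L are cut vertices.
By contrast removing A leaves 1 component; it is not a cut vertex. No other vertex is a cut vertex either.

C, G, H, J, L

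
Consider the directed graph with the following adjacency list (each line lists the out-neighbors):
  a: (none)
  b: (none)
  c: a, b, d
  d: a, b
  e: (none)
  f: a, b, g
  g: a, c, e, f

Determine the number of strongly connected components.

6

{f, g} are all mutually reachable — one SCC of size 2.
{a} is an SCC by itself.
{b} is an SCC by itself.
{d} is an SCC by itself.
{c} is an SCC by itself.
(and 1 more singleton SCC)
That gives 6 strongly connected components.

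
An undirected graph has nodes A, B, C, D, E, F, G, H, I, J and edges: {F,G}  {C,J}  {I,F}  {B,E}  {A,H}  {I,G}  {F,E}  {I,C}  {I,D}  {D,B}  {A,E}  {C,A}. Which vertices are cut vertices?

A, C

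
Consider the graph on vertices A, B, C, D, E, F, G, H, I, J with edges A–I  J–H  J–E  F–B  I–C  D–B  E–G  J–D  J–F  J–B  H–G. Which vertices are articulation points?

Removing I increases the component count from 2 to 3, so I is a cut vertex.
Removing J increases the component count from 2 to 3, so J is a cut vertex.
By contrast removing C leaves 2 components; it is not a cut vertex. No other vertex is a cut vertex either.

I, J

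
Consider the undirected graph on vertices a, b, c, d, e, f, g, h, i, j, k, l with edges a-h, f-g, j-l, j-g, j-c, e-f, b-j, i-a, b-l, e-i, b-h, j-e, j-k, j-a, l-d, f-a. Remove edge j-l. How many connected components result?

1

j and l are still connected via j-b-l, so the component count stays at 1.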